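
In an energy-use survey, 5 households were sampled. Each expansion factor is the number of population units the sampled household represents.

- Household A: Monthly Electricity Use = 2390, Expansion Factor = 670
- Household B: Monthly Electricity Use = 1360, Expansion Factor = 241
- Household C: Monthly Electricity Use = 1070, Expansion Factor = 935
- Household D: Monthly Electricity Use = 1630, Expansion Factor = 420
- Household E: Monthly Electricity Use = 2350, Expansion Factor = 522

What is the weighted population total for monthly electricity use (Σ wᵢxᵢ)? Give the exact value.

Weighted total = 2390×670 + 1360×241 + 1070×935 + 1630×420 + 2350×522
  = 4840810

4840810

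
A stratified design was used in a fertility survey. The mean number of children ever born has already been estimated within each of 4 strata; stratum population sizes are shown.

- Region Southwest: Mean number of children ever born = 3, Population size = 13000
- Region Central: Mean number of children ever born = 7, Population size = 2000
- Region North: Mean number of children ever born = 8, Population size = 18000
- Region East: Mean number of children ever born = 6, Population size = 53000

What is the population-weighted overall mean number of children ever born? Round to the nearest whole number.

6

Σ Nₕ·x̄ₕ = 3×13000 + 7×2000 + 8×18000 + 6×53000
  = 39000 + 14000 + 144000 + 318000 = 515000
Σ Nₕ = 13000 + 2000 + 18000 + 53000 = 86000
Overall mean = 515000 / 86000 = 5.9883721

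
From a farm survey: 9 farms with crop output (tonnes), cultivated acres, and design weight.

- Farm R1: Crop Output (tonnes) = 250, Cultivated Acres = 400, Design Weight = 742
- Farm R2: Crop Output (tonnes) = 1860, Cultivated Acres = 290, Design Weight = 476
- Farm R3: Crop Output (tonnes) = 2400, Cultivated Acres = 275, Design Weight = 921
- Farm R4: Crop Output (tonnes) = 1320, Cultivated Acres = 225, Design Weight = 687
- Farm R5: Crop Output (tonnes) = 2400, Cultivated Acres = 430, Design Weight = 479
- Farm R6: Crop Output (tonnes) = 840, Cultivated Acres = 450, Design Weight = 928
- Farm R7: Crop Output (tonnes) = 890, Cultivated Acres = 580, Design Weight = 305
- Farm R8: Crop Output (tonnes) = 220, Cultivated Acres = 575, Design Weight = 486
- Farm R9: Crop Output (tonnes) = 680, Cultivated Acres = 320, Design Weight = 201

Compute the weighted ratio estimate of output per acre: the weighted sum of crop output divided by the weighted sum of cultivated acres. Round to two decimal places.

Σ wᵢ·y = 6632270
Σ wᵢ·x = 400×742 + 290×476 + 275×921 + 225×687 + 430×479 + 450×928 + 580×305 + 575×486 + 320×201
  = 296800 + 138040 + 253275 + 154575 + 205970 + 417600 + 176900 + 279450 + 64320 = 1986930
Ratio = 6632270 / 1986930 = 3.3379485

3.34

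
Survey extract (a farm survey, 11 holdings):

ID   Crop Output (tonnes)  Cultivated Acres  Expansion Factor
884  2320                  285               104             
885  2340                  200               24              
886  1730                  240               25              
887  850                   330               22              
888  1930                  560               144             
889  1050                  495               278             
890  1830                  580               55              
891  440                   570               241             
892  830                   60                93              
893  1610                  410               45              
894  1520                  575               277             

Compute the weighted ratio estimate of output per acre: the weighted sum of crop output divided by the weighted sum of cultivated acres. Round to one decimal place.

Σ wᵢ·y = 2320×104 + 2340×24 + 1730×25 + 850×22 + 1930×144 + 1050×278 + 1830×55 + 440×241 + 830×93 + 1610×45 + 1520×277
  = 1706580
Σ wᵢ·x = 285×104 + 200×24 + 240×25 + 330×22 + 560×144 + 495×278 + 580×55 + 570×241 + 60×93 + 410×45 + 575×277
  = 29640 + 4800 + 6000 + 7260 + 80640 + 137610 + 31900 + 137370 + 5580 + 18450 + 159275 = 618525
Ratio = 1706580 / 618525 = 2.7591124

2.8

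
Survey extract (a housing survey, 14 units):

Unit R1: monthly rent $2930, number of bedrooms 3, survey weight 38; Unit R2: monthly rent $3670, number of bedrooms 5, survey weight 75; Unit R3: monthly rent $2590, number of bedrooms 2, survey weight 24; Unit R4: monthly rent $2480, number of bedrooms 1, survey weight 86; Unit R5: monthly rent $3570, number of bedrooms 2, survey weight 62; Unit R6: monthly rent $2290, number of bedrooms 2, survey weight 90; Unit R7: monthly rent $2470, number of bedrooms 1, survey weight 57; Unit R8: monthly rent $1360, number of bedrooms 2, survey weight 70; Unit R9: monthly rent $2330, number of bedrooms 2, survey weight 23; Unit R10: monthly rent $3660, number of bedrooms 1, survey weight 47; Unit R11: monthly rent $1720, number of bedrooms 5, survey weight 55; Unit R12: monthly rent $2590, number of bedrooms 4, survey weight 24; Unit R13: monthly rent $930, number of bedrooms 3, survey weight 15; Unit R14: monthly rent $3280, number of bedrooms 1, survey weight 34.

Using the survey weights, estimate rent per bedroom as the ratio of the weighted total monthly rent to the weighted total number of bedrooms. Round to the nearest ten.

1100

Σ wᵢ·y = 1833300
Σ wᵢ·x = 1667
Ratio = 1833300 / 1667 = 1099.76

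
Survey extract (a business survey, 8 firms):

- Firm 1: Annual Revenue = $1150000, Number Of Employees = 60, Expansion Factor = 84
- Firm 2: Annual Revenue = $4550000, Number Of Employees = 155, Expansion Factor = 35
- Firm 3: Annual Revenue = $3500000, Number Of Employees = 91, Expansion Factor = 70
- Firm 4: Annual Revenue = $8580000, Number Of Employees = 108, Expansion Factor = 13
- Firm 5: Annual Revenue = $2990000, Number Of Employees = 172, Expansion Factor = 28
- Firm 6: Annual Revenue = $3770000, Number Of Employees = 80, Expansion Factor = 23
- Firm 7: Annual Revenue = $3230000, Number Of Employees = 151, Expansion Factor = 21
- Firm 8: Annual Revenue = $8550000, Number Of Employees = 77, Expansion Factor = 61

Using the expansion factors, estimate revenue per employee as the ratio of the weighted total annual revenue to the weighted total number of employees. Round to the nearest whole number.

41883

Σ wᵢ·y = 1150000×84 + 4550000×35 + 3500000×70 + 8580000×13 + 2990000×28 + 3770000×23 + 3230000×21 + 8550000×61
  = 1372200000
Σ wᵢ·x = 60×84 + 155×35 + 91×70 + 108×13 + 172×28 + 80×23 + 151×21 + 77×61
  = 5040 + 5425 + 6370 + 1404 + 4816 + 1840 + 3171 + 4697 = 32763
Ratio = 1372200000 / 32763 = 41882.611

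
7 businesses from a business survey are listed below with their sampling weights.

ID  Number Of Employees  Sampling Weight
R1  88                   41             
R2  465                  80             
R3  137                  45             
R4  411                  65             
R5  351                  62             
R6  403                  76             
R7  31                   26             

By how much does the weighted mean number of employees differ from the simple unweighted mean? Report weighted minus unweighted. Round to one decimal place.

51.8

Unweighted sum = 88 + 465 + 137 + 411 + 351 + 403 + 31 = 1886
Unweighted mean = 1886 / 7 = 269.42857
Weighted sum = 88×41 + 465×80 + 137×45 + 411×65 + 351×62 + 403×76 + 31×26
  = 3608 + 37200 + 6165 + 26715 + 21762 + 30628 + 806 = 126884
Sum of weights = 41 + 80 + 45 + 65 + 62 + 76 + 26 = 395
Weighted mean = 126884 / 395 = 321.22532
Difference (weighted minus unweighted) = 51.796745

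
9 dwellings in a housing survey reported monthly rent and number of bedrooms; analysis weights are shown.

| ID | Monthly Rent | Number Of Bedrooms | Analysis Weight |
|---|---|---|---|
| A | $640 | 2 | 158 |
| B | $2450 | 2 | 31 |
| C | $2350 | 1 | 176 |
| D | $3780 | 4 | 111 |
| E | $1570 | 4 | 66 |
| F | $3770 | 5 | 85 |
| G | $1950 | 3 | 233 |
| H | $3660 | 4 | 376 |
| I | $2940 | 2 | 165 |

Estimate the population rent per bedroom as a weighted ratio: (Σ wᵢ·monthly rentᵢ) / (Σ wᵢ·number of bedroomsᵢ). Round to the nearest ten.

Σ wᵢ·y = 640×158 + 2450×31 + 2350×176 + 3780×111 + 1570×66 + 3770×85 + 1950×233 + 3660×376 + 2940×165
  = 101120 + 75950 + 413600 + 419580 + 103620 + 320450 + 454350 + 1376160 + 485100 = 3749930
Σ wᵢ·x = 2×158 + 2×31 + 1×176 + 4×111 + 4×66 + 5×85 + 3×233 + 4×376 + 2×165
  = 316 + 62 + 176 + 444 + 264 + 425 + 699 + 1504 + 330 = 4220
Ratio = 3749930 / 4220 = 888.609

890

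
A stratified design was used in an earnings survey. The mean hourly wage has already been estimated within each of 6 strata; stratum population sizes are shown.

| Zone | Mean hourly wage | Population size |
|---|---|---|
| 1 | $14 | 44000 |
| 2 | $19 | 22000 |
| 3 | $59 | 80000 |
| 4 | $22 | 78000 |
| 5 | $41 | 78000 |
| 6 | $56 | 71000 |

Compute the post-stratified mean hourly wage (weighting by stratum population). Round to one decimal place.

Σ Nₕ·x̄ₕ = 14×44000 + 19×22000 + 59×80000 + 22×78000 + 41×78000 + 56×71000
  = 616000 + 418000 + 4720000 + 1716000 + 3198000 + 3976000 = 14644000
Σ Nₕ = 44000 + 22000 + 80000 + 78000 + 78000 + 71000 = 373000
Overall mean = 14644000 / 373000 = 39.260054

39.3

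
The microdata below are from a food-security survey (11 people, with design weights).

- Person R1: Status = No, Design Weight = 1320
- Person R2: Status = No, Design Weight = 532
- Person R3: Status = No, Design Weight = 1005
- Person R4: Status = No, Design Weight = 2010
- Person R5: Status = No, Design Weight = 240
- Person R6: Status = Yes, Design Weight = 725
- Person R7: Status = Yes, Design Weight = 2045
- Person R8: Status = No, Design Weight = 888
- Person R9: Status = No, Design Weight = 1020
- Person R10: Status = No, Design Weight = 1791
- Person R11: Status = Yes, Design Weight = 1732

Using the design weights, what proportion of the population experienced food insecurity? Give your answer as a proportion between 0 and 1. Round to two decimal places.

0.34

Sum of weights for 'Yes' = 725 + 2045 + 1732 = 4502
Total weight = 1320 + 532 + 1005 + 2010 + 240 + 725 + 2045 + 888 + 1020 + 1791 + 1732 = 13308
Weighted proportion = 4502 / 13308 = 0.33829276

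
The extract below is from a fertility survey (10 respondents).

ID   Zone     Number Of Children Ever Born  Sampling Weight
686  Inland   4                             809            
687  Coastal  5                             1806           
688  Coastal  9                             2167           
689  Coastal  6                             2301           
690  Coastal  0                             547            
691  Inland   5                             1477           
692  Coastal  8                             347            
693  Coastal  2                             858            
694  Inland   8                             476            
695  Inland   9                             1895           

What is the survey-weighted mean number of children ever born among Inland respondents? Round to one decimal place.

6.8

Inland rows: 686, 691, 694, 695
Weighted sum = 31484
Sum of weights = 809 + 1477 + 476 + 1895 = 4657
Weighted mean = 31484 / 4657 = 6.7605755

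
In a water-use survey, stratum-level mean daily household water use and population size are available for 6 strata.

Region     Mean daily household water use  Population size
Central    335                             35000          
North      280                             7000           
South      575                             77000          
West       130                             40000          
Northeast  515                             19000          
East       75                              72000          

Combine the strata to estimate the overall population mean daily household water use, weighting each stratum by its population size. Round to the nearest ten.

310

Σ Nₕ·x̄ₕ = 335×35000 + 280×7000 + 575×77000 + 130×40000 + 515×19000 + 75×72000
  = 11725000 + 1960000 + 44275000 + 5200000 + 9785000 + 5400000 = 78345000
Σ Nₕ = 35000 + 7000 + 77000 + 40000 + 19000 + 72000 = 250000
Overall mean = 78345000 / 250000 = 313.38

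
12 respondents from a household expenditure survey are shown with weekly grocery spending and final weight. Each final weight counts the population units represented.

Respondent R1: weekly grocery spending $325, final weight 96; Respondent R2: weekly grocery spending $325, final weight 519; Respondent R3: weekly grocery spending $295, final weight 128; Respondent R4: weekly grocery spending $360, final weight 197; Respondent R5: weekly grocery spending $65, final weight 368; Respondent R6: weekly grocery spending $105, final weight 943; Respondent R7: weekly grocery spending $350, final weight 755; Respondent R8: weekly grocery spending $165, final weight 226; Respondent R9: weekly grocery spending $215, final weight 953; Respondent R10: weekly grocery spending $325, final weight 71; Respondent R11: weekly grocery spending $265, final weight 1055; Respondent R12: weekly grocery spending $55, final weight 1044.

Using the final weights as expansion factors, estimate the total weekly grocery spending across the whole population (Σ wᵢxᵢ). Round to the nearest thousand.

1298000

Weighted total = 325×96 + 325×519 + 295×128 + 360×197 + 65×368 + 105×943 + 350×755 + 165×226 + 215×953 + 325×71 + 265×1055 + 55×1044
  = 1297995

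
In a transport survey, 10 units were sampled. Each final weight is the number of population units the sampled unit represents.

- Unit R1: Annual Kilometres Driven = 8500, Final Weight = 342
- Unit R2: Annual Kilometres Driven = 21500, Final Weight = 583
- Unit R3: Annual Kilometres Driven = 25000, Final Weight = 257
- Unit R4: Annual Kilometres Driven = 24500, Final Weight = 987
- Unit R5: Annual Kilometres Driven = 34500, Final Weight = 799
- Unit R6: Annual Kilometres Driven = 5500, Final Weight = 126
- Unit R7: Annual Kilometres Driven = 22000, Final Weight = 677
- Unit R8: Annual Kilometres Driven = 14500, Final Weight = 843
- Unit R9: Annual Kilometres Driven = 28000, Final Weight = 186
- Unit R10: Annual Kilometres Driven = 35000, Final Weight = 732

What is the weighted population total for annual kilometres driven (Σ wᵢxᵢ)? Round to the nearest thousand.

Weighted total = 8500×342 + 21500×583 + 25000×257 + 24500×987 + 34500×799 + 5500×126 + 22000×677 + 14500×843 + 28000×186 + 35000×732
  = 132252000

132252000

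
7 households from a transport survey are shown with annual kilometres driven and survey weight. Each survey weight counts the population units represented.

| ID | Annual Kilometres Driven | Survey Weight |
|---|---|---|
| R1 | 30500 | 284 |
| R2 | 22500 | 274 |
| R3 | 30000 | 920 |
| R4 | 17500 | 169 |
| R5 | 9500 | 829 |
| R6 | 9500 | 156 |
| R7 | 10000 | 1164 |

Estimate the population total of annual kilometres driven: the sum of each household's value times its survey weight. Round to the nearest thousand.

66382000

Weighted total = 30500×284 + 22500×274 + 30000×920 + 17500×169 + 9500×829 + 9500×156 + 10000×1164
  = 8662000 + 6165000 + 27600000 + 2957500 + 7875500 + 1482000 + 11640000 = 66382000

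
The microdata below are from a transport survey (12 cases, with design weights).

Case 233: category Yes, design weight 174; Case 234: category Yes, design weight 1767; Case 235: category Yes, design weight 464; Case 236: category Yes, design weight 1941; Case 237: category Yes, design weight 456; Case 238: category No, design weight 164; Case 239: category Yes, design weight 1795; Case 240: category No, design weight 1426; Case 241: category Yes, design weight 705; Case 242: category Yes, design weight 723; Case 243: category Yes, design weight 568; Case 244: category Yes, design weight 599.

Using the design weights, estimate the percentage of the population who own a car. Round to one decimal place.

85.3

Sum of weights for 'Yes' = 174 + 1767 + 464 + 1941 + 456 + 1795 + 705 + 723 + 568 + 599 = 9192
Total weight = 174 + 1767 + 464 + 1941 + 456 + 164 + 1795 + 1426 + 705 + 723 + 568 + 599 = 10782
Weighted proportion = 9192 / 10782 = 0.852532 → 85.2532%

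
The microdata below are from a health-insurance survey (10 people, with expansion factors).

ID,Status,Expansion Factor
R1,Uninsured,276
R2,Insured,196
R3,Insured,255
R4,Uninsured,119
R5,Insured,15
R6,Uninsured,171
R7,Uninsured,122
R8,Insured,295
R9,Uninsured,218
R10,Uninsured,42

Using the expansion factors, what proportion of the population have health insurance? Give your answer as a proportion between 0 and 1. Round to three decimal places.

0.445

Sum of weights for 'Insured' = 196 + 255 + 15 + 295 = 761
Total weight = 276 + 196 + 255 + 119 + 15 + 171 + 122 + 295 + 218 + 42 = 1709
Weighted proportion = 761 / 1709 = 0.44528964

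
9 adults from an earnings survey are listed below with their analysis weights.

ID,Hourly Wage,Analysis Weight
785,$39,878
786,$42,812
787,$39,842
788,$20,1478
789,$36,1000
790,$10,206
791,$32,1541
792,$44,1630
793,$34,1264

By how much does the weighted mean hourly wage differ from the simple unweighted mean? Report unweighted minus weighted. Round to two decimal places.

-1.60

Unweighted sum = 296
Unweighted mean = 296 / 9 = 32.888889
Weighted sum = 39×878 + 42×812 + 39×842 + 20×1478 + 36×1000 + 10×206 + 32×1541 + 44×1630 + 34×1264
  = 34242 + 34104 + 32838 + 29560 + 36000 + 2060 + 49312 + 71720 + 42976 = 332812
Sum of weights = 9651
Weighted mean = 332812 / 9651 = 34.484717
Difference (unweighted minus weighted) = -1.5958277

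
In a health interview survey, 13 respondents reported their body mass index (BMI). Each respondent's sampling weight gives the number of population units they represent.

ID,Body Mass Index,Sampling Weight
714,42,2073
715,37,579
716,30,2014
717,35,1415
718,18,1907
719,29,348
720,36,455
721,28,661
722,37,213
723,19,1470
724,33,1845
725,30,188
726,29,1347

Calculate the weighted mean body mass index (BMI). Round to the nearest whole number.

30

Weighted sum = 439139
Sum of weights = 14515
Weighted mean = 439139 / 14515 = 30.254151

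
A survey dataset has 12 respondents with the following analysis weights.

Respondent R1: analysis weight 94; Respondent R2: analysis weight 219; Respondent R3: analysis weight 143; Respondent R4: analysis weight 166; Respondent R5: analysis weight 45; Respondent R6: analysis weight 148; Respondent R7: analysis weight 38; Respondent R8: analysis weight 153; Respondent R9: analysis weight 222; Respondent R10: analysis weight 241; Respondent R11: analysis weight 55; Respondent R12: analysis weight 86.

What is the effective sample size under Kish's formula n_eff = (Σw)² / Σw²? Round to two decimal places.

Σ wᵢ = 94 + 219 + 143 + 166 + 45 + 148 + 38 + 153 + 222 + 241 + 55 + 86 = 1610
Σ wᵢ² = 271370
n_eff = 1610² / 271370 = 2592100 / 271370 = 9.5519033

9.55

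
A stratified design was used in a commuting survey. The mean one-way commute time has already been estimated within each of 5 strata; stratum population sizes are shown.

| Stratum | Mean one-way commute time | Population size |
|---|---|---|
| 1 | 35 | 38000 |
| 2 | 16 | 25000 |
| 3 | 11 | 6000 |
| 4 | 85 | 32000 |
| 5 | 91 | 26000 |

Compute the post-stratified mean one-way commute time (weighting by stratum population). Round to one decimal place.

Σ Nₕ·x̄ₕ = 35×38000 + 16×25000 + 11×6000 + 85×32000 + 91×26000
  = 1330000 + 400000 + 66000 + 2720000 + 2366000 = 6882000
Σ Nₕ = 38000 + 25000 + 6000 + 32000 + 26000 = 127000
Overall mean = 6882000 / 127000 = 54.188976

54.2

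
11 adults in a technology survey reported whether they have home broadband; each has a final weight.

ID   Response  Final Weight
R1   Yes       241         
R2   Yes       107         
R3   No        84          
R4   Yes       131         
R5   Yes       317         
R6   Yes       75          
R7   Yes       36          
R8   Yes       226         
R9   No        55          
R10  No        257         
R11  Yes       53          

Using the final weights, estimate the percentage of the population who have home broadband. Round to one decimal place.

75.0

Sum of weights for 'Yes' = 241 + 107 + 131 + 317 + 75 + 36 + 226 + 53 = 1186
Total weight = 241 + 107 + 84 + 131 + 317 + 75 + 36 + 226 + 55 + 257 + 53 = 1582
Weighted proportion = 1186 / 1582 = 0.74968394 → 74.968394%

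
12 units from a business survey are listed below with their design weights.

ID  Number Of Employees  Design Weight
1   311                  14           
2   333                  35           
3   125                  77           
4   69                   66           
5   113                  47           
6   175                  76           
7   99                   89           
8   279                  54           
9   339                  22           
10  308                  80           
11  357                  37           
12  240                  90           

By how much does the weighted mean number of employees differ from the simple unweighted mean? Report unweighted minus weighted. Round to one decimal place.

25.8

Unweighted sum = 2748
Unweighted mean = 2748 / 12 = 229
Weighted sum = 311×14 + 333×35 + 125×77 + 69×66 + 113×47 + 175×76 + 99×89 + 279×54 + 339×22 + 308×80 + 357×37 + 240×90
  = 4354 + 11655 + 9625 + 4554 + 5311 + 13300 + 8811 + 15066 + 7458 + 24640 + 13209 + 21600 = 139583
Sum of weights = 14 + 35 + 77 + 66 + 47 + 76 + 89 + 54 + 22 + 80 + 37 + 90 = 687
Weighted mean = 139583 / 687 = 203.17758
Difference (unweighted minus weighted) = 25.822416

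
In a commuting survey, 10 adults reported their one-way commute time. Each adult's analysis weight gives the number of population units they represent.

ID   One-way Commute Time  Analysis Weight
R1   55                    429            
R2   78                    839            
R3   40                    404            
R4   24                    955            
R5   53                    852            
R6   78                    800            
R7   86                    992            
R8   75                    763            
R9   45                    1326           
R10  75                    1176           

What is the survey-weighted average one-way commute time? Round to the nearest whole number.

Weighted sum = 55×429 + 78×839 + 40×404 + 24×955 + 53×852 + 78×800 + 86×992 + 75×763 + 45×1326 + 75×1176
  = 526080
Sum of weights = 429 + 839 + 404 + 955 + 852 + 800 + 992 + 763 + 1326 + 1176 = 8536
Weighted mean = 526080 / 8536 = 61.63074

62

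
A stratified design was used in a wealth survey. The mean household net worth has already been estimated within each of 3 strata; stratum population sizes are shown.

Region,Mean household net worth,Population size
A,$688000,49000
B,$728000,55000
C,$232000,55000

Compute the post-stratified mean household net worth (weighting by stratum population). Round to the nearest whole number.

544101

Σ Nₕ·x̄ₕ = 86512000000
Σ Nₕ = 159000
Overall mean = 86512000000 / 159000 = 544100.63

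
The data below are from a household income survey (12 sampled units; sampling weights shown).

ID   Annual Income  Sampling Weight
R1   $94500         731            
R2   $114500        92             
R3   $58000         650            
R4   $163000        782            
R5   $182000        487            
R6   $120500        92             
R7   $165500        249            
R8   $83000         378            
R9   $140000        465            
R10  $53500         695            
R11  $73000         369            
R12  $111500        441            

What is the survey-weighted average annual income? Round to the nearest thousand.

Weighted sum = 595474000
Sum of weights = 731 + 92 + 650 + 782 + 487 + 92 + 249 + 378 + 465 + 695 + 369 + 441 = 5431
Weighted mean = 595474000 / 5431 = 109643.53

110000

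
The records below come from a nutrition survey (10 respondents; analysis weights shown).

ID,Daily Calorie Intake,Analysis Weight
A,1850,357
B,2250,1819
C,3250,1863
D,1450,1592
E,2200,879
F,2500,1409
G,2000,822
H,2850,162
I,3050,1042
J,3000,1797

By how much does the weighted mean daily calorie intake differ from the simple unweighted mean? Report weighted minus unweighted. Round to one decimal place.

50.8

Unweighted sum = 24400
Unweighted mean = 24400 / 10 = 2440
Weighted sum = 29247450
Sum of weights = 357 + 1819 + 1863 + 1592 + 879 + 1409 + 822 + 162 + 1042 + 1797 = 11742
Weighted mean = 29247450 / 11742 = 2490.8406
Difference (weighted minus unweighted) = 50.840572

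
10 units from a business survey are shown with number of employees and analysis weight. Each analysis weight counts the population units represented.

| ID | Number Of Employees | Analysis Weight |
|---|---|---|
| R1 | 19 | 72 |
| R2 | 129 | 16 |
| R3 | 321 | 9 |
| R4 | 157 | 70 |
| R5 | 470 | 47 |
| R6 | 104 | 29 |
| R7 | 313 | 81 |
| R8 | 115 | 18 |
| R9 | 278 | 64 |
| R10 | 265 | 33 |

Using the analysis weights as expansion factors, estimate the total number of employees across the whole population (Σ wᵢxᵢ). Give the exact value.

Weighted total = 19×72 + 129×16 + 321×9 + 157×70 + 470×47 + 104×29 + 313×81 + 115×18 + 278×64 + 265×33
  = 1368 + 2064 + 2889 + 10990 + 22090 + 3016 + 25353 + 2070 + 17792 + 8745 = 96377

96377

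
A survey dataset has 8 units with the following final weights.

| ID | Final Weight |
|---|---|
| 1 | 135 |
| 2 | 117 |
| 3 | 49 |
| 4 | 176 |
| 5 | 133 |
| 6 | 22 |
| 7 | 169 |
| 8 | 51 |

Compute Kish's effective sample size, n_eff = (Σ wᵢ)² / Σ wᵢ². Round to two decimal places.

Σ wᵢ = 135 + 117 + 49 + 176 + 133 + 22 + 169 + 51 = 852
Σ wᵢ² = 18225 + 13689 + 2401 + 30976 + 17689 + 484 + 28561 + 2601 = 114626
n_eff = 852² / 114626 = 725904 / 114626 = 6.3328041

6.33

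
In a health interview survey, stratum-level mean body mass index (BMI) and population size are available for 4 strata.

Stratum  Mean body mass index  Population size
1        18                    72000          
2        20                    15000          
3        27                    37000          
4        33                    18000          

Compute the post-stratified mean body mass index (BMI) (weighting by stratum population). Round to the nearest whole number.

Σ Nₕ·x̄ₕ = 18×72000 + 20×15000 + 27×37000 + 33×18000
  = 1296000 + 300000 + 999000 + 594000 = 3189000
Σ Nₕ = 72000 + 15000 + 37000 + 18000 = 142000
Overall mean = 3189000 / 142000 = 22.457746

22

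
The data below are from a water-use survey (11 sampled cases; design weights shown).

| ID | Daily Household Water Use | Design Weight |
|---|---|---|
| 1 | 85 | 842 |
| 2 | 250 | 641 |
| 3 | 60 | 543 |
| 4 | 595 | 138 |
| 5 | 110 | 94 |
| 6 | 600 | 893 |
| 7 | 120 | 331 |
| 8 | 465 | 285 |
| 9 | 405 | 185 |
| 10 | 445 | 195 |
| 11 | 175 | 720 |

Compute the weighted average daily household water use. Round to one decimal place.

277.9

Weighted sum = 85×842 + 250×641 + 60×543 + 595×138 + 110×94 + 600×893 + 120×331 + 465×285 + 405×185 + 445×195 + 175×720
  = 1352595
Sum of weights = 842 + 641 + 543 + 138 + 94 + 893 + 331 + 285 + 185 + 195 + 720 = 4867
Weighted mean = 1352595 / 4867 = 277.91144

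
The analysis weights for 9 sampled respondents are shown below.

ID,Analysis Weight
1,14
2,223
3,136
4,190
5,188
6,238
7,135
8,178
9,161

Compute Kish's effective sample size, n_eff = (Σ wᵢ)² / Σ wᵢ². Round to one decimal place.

Σ wᵢ = 14 + 223 + 136 + 190 + 188 + 238 + 135 + 178 + 161 = 1463
Σ wᵢ² = 196 + 49729 + 18496 + 36100 + 35344 + 56644 + 18225 + 31684 + 25921 = 272339
n_eff = 1463² / 272339 = 2140369 / 272339 = 7.8592086

7.9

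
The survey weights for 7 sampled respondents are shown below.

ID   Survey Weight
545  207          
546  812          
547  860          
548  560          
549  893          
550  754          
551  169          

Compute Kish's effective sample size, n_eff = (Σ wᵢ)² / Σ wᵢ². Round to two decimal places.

5.75

Σ wᵢ = 207 + 812 + 860 + 560 + 893 + 754 + 169 = 4255
Σ wᵢ² = 42849 + 659344 + 739600 + 313600 + 797449 + 568516 + 28561 = 3149919
n_eff = 4255² / 3149919 = 18105025 / 3149919 = 5.7477748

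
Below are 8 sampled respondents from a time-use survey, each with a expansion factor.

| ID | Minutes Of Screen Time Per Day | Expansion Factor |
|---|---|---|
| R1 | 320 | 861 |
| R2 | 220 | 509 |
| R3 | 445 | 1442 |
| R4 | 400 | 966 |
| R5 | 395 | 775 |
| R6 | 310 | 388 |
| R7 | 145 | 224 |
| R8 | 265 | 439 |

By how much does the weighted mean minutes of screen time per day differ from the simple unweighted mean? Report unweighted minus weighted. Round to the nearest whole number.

-43

Unweighted sum = 320 + 220 + 445 + 400 + 395 + 310 + 145 + 265 = 2500
Unweighted mean = 2500 / 8 = 312.5
Weighted sum = 320×861 + 220×509 + 445×1442 + 400×966 + 395×775 + 310×388 + 145×224 + 265×439
  = 275520 + 111980 + 641690 + 386400 + 306125 + 120280 + 32480 + 116335 = 1990810
Sum of weights = 861 + 509 + 1442 + 966 + 775 + 388 + 224 + 439 = 5604
Weighted mean = 1990810 / 5604 = 355.24804
Difference (unweighted minus weighted) = -42.748037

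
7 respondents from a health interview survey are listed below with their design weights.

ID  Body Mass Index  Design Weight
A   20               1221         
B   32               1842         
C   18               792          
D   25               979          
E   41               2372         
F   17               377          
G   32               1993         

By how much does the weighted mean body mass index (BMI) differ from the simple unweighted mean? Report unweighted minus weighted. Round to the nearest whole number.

-4

Unweighted sum = 185
Unweighted mean = 185 / 7 = 26.428571
Weighted sum = 20×1221 + 32×1842 + 18×792 + 25×979 + 41×2372 + 17×377 + 32×1993
  = 289532
Sum of weights = 1221 + 1842 + 792 + 979 + 2372 + 377 + 1993 = 9576
Weighted mean = 289532 / 9576 = 30.235171
Difference (unweighted minus weighted) = -3.8065998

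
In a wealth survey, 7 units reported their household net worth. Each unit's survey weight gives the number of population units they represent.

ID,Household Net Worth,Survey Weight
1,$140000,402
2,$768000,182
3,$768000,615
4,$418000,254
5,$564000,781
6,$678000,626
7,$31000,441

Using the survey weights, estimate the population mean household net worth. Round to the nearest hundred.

Weighted sum = 140000×402 + 768000×182 + 768000×615 + 418000×254 + 564000×781 + 678000×626 + 31000×441
  = 56280000 + 139776000 + 472320000 + 106172000 + 440484000 + 424428000 + 13671000 = 1653131000
Sum of weights = 402 + 182 + 615 + 254 + 781 + 626 + 441 = 3301
Weighted mean = 1653131000 / 3301 = 500797.03

500800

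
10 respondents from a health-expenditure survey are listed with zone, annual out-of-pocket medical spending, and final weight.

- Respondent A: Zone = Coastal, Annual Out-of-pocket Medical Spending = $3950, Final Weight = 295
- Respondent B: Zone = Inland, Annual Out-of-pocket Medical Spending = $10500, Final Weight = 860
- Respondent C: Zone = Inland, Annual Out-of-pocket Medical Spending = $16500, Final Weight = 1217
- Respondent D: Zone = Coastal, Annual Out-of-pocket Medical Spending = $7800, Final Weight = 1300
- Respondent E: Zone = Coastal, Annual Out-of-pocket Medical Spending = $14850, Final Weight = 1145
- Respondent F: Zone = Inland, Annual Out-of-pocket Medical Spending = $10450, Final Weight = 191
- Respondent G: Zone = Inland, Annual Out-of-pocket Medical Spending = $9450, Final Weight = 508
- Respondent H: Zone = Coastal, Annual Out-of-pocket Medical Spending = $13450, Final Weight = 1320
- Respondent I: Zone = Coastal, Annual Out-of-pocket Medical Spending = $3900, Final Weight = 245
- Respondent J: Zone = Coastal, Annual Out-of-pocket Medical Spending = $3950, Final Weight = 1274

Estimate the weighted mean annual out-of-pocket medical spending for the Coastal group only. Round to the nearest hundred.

Coastal rows: A, D, E, H, I, J
Weighted sum = 3950×295 + 7800×1300 + 14850×1145 + 13450×1320 + 3900×245 + 3950×1274
  = 1165250 + 10140000 + 17003250 + 17754000 + 955500 + 5032300 = 52050300
Sum of weights = 295 + 1300 + 1145 + 1320 + 245 + 1274 = 5579
Weighted mean = 52050300 / 5579 = 9329.6827

9300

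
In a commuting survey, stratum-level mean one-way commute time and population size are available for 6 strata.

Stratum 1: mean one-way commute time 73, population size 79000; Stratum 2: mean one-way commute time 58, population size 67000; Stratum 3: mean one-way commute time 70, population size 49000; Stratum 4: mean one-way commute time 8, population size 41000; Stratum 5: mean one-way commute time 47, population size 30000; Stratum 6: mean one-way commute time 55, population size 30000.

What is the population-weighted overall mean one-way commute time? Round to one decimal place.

55.6

Σ Nₕ·x̄ₕ = 73×79000 + 58×67000 + 70×49000 + 8×41000 + 47×30000 + 55×30000
  = 5767000 + 3886000 + 3430000 + 328000 + 1410000 + 1650000 = 16471000
Σ Nₕ = 79000 + 67000 + 49000 + 41000 + 30000 + 30000 = 296000
Overall mean = 16471000 / 296000 = 55.64527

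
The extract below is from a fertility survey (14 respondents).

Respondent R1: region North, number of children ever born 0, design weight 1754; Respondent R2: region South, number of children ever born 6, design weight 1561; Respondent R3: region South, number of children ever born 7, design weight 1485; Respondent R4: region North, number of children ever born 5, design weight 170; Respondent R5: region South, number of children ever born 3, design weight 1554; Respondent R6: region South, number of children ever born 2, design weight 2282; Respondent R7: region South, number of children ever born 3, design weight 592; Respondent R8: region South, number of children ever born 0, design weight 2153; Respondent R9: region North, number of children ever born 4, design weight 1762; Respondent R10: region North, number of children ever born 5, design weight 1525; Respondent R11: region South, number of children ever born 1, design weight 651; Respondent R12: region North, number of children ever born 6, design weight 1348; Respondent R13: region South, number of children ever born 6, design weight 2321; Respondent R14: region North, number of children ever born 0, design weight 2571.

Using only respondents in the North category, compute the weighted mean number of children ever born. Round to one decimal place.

2.6

North rows: R1, R4, R9, R10, R12, R14
Weighted sum = 0×1754 + 5×170 + 4×1762 + 5×1525 + 6×1348 + 0×2571
  = 0 + 850 + 7048 + 7625 + 8088 + 0 = 23611
Sum of weights = 1754 + 170 + 1762 + 1525 + 1348 + 2571 = 9130
Weighted mean = 23611 / 9130 = 2.5860898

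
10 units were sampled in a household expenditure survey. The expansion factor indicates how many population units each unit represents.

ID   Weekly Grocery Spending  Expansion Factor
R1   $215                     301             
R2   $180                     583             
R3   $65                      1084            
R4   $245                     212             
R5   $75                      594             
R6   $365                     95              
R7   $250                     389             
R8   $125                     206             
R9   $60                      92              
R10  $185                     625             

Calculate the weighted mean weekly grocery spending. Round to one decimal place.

147.2

Weighted sum = 215×301 + 180×583 + 65×1084 + 245×212 + 75×594 + 365×95 + 250×389 + 125×206 + 60×92 + 185×625
  = 615425
Sum of weights = 301 + 583 + 1084 + 212 + 594 + 95 + 389 + 206 + 92 + 625 = 4181
Weighted mean = 615425 / 4181 = 147.19565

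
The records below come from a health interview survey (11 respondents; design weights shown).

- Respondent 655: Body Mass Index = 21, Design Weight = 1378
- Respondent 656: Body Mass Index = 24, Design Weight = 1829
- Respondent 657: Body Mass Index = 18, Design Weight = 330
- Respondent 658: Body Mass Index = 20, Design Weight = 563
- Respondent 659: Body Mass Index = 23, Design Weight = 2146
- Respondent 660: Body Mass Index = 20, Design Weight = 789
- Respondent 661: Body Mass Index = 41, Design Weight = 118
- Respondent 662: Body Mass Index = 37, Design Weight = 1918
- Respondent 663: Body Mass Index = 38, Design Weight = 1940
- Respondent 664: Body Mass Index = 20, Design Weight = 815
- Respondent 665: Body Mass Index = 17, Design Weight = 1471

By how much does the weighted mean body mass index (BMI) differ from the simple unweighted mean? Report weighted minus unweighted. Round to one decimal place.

Unweighted sum = 279
Unweighted mean = 279 / 11 = 25.363636
Weighted sum = 21×1378 + 24×1829 + 18×330 + 20×563 + 23×2146 + 20×789 + 41×118 + 37×1918 + 38×1940 + 20×815 + 17×1471
  = 28938 + 43896 + 5940 + 11260 + 49358 + 15780 + 4838 + 70966 + 73720 + 16300 + 25007 = 346003
Sum of weights = 1378 + 1829 + 330 + 563 + 2146 + 789 + 118 + 1918 + 1940 + 815 + 1471 = 13297
Weighted mean = 346003 / 13297 = 26.021133
Difference (weighted minus unweighted) = 0.65749622

0.7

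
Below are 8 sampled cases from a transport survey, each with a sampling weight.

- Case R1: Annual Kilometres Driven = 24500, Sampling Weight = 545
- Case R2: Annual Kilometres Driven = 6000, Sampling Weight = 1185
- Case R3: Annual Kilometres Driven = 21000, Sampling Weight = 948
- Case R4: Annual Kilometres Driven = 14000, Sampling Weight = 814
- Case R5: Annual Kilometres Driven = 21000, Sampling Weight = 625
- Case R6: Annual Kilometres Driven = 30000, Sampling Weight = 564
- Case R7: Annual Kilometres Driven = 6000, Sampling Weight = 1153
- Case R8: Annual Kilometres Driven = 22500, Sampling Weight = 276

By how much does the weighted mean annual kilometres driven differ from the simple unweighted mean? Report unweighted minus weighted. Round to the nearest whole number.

2587

Unweighted sum = 24500 + 6000 + 21000 + 14000 + 21000 + 30000 + 6000 + 22500 = 145000
Unweighted mean = 145000 / 8 = 18125
Weighted sum = 24500×545 + 6000×1185 + 21000×948 + 14000×814 + 21000×625 + 30000×564 + 6000×1153 + 22500×276
  = 94939500
Sum of weights = 545 + 1185 + 948 + 814 + 625 + 564 + 1153 + 276 = 6110
Weighted mean = 94939500 / 6110 = 15538.38
Difference (unweighted minus weighted) = 2586.6203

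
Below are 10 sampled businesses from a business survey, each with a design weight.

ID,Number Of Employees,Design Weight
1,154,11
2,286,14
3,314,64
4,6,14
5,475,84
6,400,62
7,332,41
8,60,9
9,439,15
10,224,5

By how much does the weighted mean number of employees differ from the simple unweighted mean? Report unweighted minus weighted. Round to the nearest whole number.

Unweighted sum = 154 + 286 + 314 + 6 + 475 + 400 + 332 + 60 + 439 + 224 = 2690
Unweighted mean = 2690 / 10 = 269
Weighted sum = 154×11 + 286×14 + 314×64 + 6×14 + 475×84 + 400×62 + 332×41 + 60×9 + 439×15 + 224×5
  = 1694 + 4004 + 20096 + 84 + 39900 + 24800 + 13612 + 540 + 6585 + 1120 = 112435
Sum of weights = 11 + 14 + 64 + 14 + 84 + 62 + 41 + 9 + 15 + 5 = 319
Weighted mean = 112435 / 319 = 352.46082
Difference (unweighted minus weighted) = -83.460815

-83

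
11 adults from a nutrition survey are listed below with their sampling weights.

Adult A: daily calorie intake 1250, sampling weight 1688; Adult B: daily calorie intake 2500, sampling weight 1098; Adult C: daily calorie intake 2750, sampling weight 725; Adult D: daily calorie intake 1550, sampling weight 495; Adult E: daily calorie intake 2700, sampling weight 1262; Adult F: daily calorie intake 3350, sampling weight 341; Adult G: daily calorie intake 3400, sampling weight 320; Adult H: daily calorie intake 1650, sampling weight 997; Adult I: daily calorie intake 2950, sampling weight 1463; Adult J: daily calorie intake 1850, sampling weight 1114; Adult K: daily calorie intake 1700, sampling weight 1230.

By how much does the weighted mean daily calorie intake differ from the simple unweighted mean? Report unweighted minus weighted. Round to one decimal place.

Unweighted sum = 1250 + 2500 + 2750 + 1550 + 2700 + 3350 + 3400 + 1650 + 2950 + 1850 + 1700 = 25650
Unweighted mean = 25650 / 11 = 2331.8182
Weighted sum = 1250×1688 + 2500×1098 + 2750×725 + 1550×495 + 2700×1262 + 3350×341 + 3400×320 + 1650×997 + 2950×1463 + 1850×1114 + 1700×1230
  = 2110000 + 2745000 + 1993750 + 767250 + 3407400 + 1142350 + 1088000 + 1645050 + 4315850 + 2060900 + 2091000 = 23366550
Sum of weights = 1688 + 1098 + 725 + 495 + 1262 + 341 + 320 + 997 + 1463 + 1114 + 1230 = 10733
Weighted mean = 23366550 / 10733 = 2177.0754
Difference (unweighted minus weighted) = 154.74281

154.7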